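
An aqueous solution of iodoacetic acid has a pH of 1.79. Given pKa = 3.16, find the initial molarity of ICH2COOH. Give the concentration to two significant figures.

[H+] = 10^(-1.79) = 1.62 × 10^-2 M = x
Ka = 10^(−3.16) = 6.92 × 10^-4
Ka = x²/(C₀ − x) ⇒ C₀ = x + x²/Ka
C₀ = 1.62 × 10^-2 + (1.62 × 10^-2)²/(6.92 × 10^-4) = 3.95 × 10^-1 M

C₀ = 4.0 × 10^-1 M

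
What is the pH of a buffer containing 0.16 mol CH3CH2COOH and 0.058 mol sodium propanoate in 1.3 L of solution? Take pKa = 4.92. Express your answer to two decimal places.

Using pH = pKa + log([base]/[acid]) with [base]/[acid] = 0.058/0.16:
pH = 4.92 + (-0.441) = 4.48

pH = 4.48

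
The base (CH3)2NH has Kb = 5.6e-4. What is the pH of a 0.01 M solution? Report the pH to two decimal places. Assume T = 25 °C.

(CH3)2NH + H2O ⇌ (CH3)2NH2+ + OH-
Let x = [OH-] at equilibrium. Kb = x²/(0.01 − x).
x is not negligible relative to C₀; solve x² + 0.00056·x − 5.6e-06 = 0.
x = [−0.00056 + √(0.00056² + 2.24e-05)]/2 = 2.10 × 10^-3 M
pOH = −log(2.10 × 10^-3) = 2.68; pH = 14.00 − 2.68 = 11.32

pH = 11.32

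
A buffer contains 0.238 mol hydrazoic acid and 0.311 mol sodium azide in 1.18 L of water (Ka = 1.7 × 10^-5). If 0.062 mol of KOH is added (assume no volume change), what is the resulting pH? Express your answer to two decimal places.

pH = 5.10

OH- converts HN3 to N3-: HN3 → 0.176 mol, N3- → 0.373 mol.
pKa = −log(1.7 × 10^-5) = 4.770
pH = pKa + log(n_N3-/n_HN3) = 4.770 + log(0.373/0.176) = 4.770 + (+0.326)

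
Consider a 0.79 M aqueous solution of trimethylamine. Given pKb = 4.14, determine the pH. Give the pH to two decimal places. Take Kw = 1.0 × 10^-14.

pH = 11.88

(CH3)3N + H2O ⇌ (CH3)3NH+ + OH-
Kb = 10^(−4.14) = 7.24 × 10^-5
Kb = x²/(0.79 − x) = 7.24 × 10^-5
Neglecting x in the denominator: x = √(7.24 × 10^-5 × 0.79) = 7.56 × 10^-3 M
(x/C₀ = 0.96% < 5%, so the approximation holds.)
pOH = 2.12, so pH = 14.00 − pOH = 11.88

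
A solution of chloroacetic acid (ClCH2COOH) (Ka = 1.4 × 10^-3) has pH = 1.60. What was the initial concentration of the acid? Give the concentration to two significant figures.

[H+] = 10^(-1.60) = 2.51 × 10^-2 M = x
Ka = x²/(C₀ − x) ⇒ C₀ = x + x²/Ka
C₀ = 2.51 × 10^-2 + (2.51 × 10^-2)²/(1.4 × 10^-3) = 4.75 × 10^-1 M

C₀ = 4.8 × 10^-1 M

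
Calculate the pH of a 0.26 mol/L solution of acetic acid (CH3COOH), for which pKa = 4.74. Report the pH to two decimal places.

CH3COOH ⇌ CH3COO- + H+
Ka = 10^(−4.74) = 1.82 × 10^-5
Ka = [H+]²/(0.26 − [H+]) = 1.82 × 10^-5
Assume [H+] ≪ 0.26: [H+] ≈ √(1.82 × 10^-5 × 0.26) = 2.18 × 10^-3 M
([H+]/C₀ = 0.84% < 5%, so the approximation holds.)
pH = −log(2.18 × 10^-3) = 2.66

pH = 2.66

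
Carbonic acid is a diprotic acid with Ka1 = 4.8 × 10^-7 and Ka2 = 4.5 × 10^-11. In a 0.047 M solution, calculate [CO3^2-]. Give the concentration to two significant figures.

First ionization gives [H+] ≈ [HCO3-] = 1.50 × 10^-4 M.
Second step: Ka2 = [H+][CO3^2-]/[HCO3-] ≈ [CO3^2-] (since [H+] ≈ [HCO3-]).
So [CO3^2-] ≈ Ka2.

4.5 × 10^-11 M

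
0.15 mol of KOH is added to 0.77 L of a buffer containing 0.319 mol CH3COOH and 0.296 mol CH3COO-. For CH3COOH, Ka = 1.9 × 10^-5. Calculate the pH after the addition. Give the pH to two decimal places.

pH = 5.14

After neutralization: n(CH3COOH) = 0.169 mol, n(CH3COO-) = 0.446 mol.
pKa = −log(1.9 × 10^-5) = 4.721
pH = pKa + log(n_CH3COO-/n_CH3COOH) = 4.721 + log(0.446/0.169) = 4.721 + (+0.421)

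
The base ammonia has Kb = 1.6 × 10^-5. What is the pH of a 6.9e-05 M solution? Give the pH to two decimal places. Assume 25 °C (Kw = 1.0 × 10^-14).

pH = 9.42

NH3 + H2O ⇌ NH4+ + OH-
From the ICE table, Kb = x²/(6.9e-05 − x) = 1.6 × 10^-5.
x is not negligible relative to C₀; solve x² + 1.6e-05·x − 1.1e-09 = 0.
x = [−1.6e-05 + √(1.6e-05² + 4.42e-09)]/2 = 2.62 × 10^-5 M
pOH = −log(2.62 × 10^-5) = 4.58; pH = 14.00 − 4.58 = 9.42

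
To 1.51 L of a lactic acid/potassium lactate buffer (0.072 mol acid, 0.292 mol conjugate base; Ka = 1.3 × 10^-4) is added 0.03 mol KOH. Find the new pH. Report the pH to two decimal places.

OH- converts CH3CH(OH)COOH to CH3CH(OH)COO-: CH3CH(OH)COOH → 0.042 mol, CH3CH(OH)COO- → 0.322 mol.
pKa = −log(1.3 × 10^-4) = 3.886
pH = pKa + log([A⁻]/[HA]) = 3.886 + log(0.322/0.042) = 3.886 +0.885

pH = 4.77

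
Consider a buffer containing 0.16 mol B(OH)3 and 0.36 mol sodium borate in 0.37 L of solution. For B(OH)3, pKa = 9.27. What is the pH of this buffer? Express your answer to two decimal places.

pH = 9.62

pH = pKa + log([A⁻]/[HA]) = 9.27 + log(0.36/0.16)
pH = 9.27 + (+0.352) = 9.62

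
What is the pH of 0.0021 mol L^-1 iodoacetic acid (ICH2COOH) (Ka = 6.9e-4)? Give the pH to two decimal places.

pH = 3.04

ICH2COOH ⇌ ICH2COO- + H+
From the ICE table, Ka = [H+]²/(0.0021 − [H+]) = 6.9 × 10^-4.
The 5% rule fails; solving [H+]² + Ka·[H+] − Ka·C₀ = 0 exactly:
[H+] = [−0.00069 + √(0.00069² + 5.8e-06)]/2 = 9.07 × 10^-4 M
pH = −log[H+] = −log(9.07 × 10^-4) = 3.04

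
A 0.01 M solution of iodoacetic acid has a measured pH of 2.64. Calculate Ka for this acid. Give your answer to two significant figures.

Ka = 6.8 × 10^-4

[H+] = 10^(-2.64) = 2.29 × 10^-3 M
At equilibrium [HA] = 0.01 − 2.29 × 10^-3 = 7.71 × 10^-3 M
Ka = [H+][A-]/[HA] = (2.29 × 10^-3)² / 7.71 × 10^-3 = 6.8 × 10^-4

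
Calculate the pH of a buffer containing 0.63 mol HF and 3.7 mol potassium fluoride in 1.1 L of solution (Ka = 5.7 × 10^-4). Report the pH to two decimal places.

pH = 4.01

pKa = −log(5.7 × 10^-4) = 3.244
pH = pKa + log([A⁻]/[HA]) = 3.244 + log(3.7/0.63)
pH = 3.244 + (+0.769) = 4.01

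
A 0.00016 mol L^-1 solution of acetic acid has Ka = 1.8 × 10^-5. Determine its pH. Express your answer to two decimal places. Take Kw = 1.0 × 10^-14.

pH = 4.34

CH3COOH ⇌ CH3COO- + H+
From the ICE table, Ka = [H+]²/(0.00016 − [H+]) = 1.8 × 10^-5.
[H+] is not negligible relative to C₀; solve [H+]² + 1.8e-05·[H+] − 2.88e-09 = 0.
[H+] = (−Ka + √(Ka² + 4·Ka·C₀))/2 = 4.54 × 10^-5 M
pH = −log(4.54 × 10^-5) = 4.34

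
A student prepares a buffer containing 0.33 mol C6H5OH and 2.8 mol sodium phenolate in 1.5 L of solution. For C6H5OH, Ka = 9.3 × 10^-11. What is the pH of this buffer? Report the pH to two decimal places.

pKa = −log(9.3 × 10^-11) = 10.032
Henderson–Hasselbalch: pH = pKa + log([C6H5O-]/[C6H5OH]) = 10.032 + log(2.8/0.33)
pH = 10.032 + (+0.929) = 10.96

pH = 10.96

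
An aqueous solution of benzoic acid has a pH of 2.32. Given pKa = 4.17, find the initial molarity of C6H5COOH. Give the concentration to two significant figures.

C₀ = 3.4 × 10^-1 M

[H+] = 10^(-2.32) = 4.79 × 10^-3 M = x
Ka = 10^(−4.17) = 6.76 × 10^-5
Ka = x²/(C₀ − x) ⇒ C₀ = x + x²/Ka
C₀ = 4.79 × 10^-3 + (4.79 × 10^-3)²/(6.76 × 10^-5) = 3.44 × 10^-1 M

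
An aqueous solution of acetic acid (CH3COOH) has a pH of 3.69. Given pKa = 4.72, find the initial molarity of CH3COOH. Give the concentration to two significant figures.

[H+] = 10^(-3.69) = 2.04 × 10^-4 M = x
Ka = 10^(−4.72) = 1.91 × 10^-5
Ka = x²/(C₀ − x) ⇒ C₀ = x + x²/Ka
C₀ = 2.04 × 10^-4 + (2.04 × 10^-4)²/(1.91 × 10^-5) = 2.38 × 10^-3 M

C₀ = 2.4 × 10^-3 M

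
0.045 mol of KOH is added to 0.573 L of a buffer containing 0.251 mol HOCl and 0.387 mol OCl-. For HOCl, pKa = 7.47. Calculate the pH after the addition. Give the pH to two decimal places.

OH- converts HOCl to OCl-: HOCl → 0.206 mol, OCl- → 0.432 mol.
pH = pKa + log([A⁻]/[HA]) = 7.47 + log(0.432/0.206) = 7.47 +0.322

pH = 7.79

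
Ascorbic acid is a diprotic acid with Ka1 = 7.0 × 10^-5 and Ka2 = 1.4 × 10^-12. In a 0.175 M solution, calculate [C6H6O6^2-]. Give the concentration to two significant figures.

First ionization gives [H+] ≈ [HC6H6O6-] = 3.50 × 10^-3 M.
Second step: Ka2 = [H+][C6H6O6^2-]/[HC6H6O6-] ≈ [C6H6O6^2-] (since [H+] ≈ [HC6H6O6-]).
So [C6H6O6^2-] ≈ Ka2.

1.4 × 10^-12 M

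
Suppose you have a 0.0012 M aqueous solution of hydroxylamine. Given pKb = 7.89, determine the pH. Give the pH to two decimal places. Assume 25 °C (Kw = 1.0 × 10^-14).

NH2OH + H2O ⇌ NH3OH+ + OH-
Kb = 10^(−7.89) = 1.29 × 10^-8
Kb = [OH-]²/(0.0012 − [OH-]) = 1.29 × 10^-8
Since Kb ≪ C₀, [OH-] ≈ √(Kb·C₀) = 3.93 × 10^-6 M.
Check: 0.33% ionized — well under 5%, approximation valid.
pOH = −log(3.93 × 10^-6) = 5.41; pH = 14.00 − 5.41 = 8.59

pH = 8.59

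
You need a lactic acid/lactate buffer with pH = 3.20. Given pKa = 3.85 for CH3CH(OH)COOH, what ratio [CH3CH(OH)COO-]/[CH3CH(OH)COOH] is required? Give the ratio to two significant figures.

pH = pKa + log(r) ⇒ log(r) = 3.20 − 3.85 = -0.65
r = [CH3CH(OH)COO-]/[CH3CH(OH)COOH] = 10^(-0.65) = 0.224

ratio = 0.22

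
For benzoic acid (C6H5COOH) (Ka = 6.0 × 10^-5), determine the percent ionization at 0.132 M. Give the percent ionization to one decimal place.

2.1%

C6H5COOH ⇌ C6H5COO- + H+; let x = [H+] at equilibrium.
x ≈ √(Ka·C₀) = √(6.0 × 10^-5 × 0.132) = 2.81 × 10^-3 M
% ionization = x/C₀ × 100% = 2.81 × 10^-3/0.132 × 100% = 2.1%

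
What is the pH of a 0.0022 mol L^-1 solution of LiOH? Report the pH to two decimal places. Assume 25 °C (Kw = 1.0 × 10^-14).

LiOH is a strong base; [OH-] = 0.0022 M.
pOH = -log(0.0022) = 2.66
pH = 14.00 - 2.66 = 11.34

pH = 11.34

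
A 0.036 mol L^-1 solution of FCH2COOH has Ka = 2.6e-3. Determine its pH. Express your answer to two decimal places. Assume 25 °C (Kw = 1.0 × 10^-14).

pH = 2.07

FCH2COOH ⇌ FCH2COO- + H+
From the ICE table, Ka = x²/(0.036 − x) = 2.6 × 10^-3.
Here C₀/Ka ≈ 13.8, so the small-x approximation fails. Use the quadratic:
x = [−0.0026 + √(0.0026² + 0.000374)]/2 = 8.46 × 10^-3 M
pH = −log[H+] = −log(8.46 × 10^-3) = 2.07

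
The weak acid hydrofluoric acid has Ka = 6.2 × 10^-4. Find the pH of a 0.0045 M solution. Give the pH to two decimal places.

HF ⇌ F- + H+
Let x = [H+] at equilibrium. Ka = x²/(0.0045 − x).
Here C₀/Ka ≈ 7.26, so the small-x approximation fails. Use the quadratic:
x = (−Ka + √(Ka² + 4·Ka·C₀))/2 = 1.39 × 10^-3 M
pH = −log(1.39 × 10^-3) = 2.86

pH = 2.86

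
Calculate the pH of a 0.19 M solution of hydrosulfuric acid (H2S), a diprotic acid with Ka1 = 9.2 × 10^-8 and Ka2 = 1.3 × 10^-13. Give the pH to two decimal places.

Since Ka1 ≫ Ka2, the first ionization dominates [H+].
Ka1 = x²/(0.19 − x) = 9.2 × 10^-8
x ≈ √(9.2 × 10^-8 × 0.19) = 1.32 × 10^-4 M
pH = −log(1.32 × 10^-4) = 3.88

pH = 3.88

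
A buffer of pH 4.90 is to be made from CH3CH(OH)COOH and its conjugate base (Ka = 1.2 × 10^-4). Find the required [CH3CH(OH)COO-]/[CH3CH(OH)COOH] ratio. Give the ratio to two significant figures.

pKa = -log(1.2 × 10^-4) = 3.921
pH = pKa + log(r) ⇒ log(r) = 4.90 − 3.921 = +0.979
r = [CH3CH(OH)COO-]/[CH3CH(OH)COOH] = 10^(+0.979) = 9.53

ratio = 9.5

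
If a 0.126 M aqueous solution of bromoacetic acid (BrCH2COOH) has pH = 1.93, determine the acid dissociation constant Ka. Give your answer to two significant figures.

[H+] = 10^(-1.93) = 1.17 × 10^-2 M
At equilibrium [HA] = 0.126 − 1.17 × 10^-2 = 1.14 × 10^-1 M
Ka = [H+][A-]/[HA] = (1.17 × 10^-2)² / 1.14 × 10^-1 = 1.2 × 10^-3

Ka = 1.2 × 10^-3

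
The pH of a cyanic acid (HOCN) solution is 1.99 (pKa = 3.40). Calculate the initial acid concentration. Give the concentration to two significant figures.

[H+] = 10^(-1.99) = 1.02 × 10^-2 M = x
Ka = 10^(−3.40) = 3.98 × 10^-4
Ka = x²/(C₀ − x) ⇒ C₀ = x + x²/Ka
C₀ = 1.02 × 10^-2 + (1.02 × 10^-2)²/(3.98 × 10^-4) = 2.72 × 10^-1 M

C₀ = 2.7 × 10^-1 M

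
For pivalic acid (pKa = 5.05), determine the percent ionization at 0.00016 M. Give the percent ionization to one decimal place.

(CH3)3CCOOH ⇌ (CH3)3CCOO- + H+; let x = [H+] at equilibrium.
Ka = 10^(−5.05) = 8.91 × 10^-6
Solve x² + 8.91e-06x − 1.43e-09 = 0 → x = 3.36 × 10^-5 M
Fraction ionized = 3.36 × 10^-5 / 0.00016 = 0.2100 → 21.0%

21.0%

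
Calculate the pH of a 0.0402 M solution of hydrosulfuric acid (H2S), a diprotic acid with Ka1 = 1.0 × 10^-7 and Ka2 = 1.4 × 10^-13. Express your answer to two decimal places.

pH = 4.20

Ka1 ≫ Ka2, so treat the first dissociation as the only significant source of H+.
Ka1 = x²/(0.0402 − x) = 1.0 × 10^-7
x ≈ √(1.0 × 10^-7 × 0.0402) = 6.34 × 10^-5 M
pH = −log(6.34 × 10^-5) = 4.20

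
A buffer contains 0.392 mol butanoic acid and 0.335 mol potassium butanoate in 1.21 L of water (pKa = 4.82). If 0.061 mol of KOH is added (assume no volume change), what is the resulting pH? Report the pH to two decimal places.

pH = 4.90

After neutralization: n(CH3(CH2)2COOH) = 0.331 mol, n(CH3(CH2)2COO-) = 0.396 mol.
Henderson–Hasselbalch with mole ratio 0.396/0.331: pH = 4.82 + (+0.078)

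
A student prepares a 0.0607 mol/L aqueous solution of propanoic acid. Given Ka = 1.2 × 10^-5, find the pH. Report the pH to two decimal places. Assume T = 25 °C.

pH = 3.07

CH3CH2COOH ⇌ CH3CH2COO- + H+
From the ICE table, Ka = [H+]²/(0.0607 − [H+]) = 1.2 × 10^-5.
Assume [H+] ≪ 0.0607: [H+] ≈ √(1.2 × 10^-5 × 0.0607) = 8.53 × 10^-4 M
Check: 1.4% ionized — well under 5%, approximation valid.
pH = −log(8.53 × 10^-4) = 3.07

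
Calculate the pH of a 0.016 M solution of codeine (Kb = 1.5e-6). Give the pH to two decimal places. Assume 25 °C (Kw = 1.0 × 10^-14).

pH = 10.19

C18H21NO3 + H2O ⇌ C18H22NO3+ + OH-
Let x = [OH-] at equilibrium. Kb = x²/(0.016 − x).
Since Kb ≪ C₀, x ≈ √(Kb·C₀) = 1.55 × 10^-4 M.
Check: 0.97% ionized — well under 5%, approximation valid.
pOH = 3.81, so pH = 14.00 − pOH = 10.19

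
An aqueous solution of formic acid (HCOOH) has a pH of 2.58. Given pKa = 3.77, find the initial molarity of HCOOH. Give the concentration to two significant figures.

[H+] = 10^(-2.58) = 2.63 × 10^-3 M = x
Ka = 10^(−3.77) = 1.70 × 10^-4
Ka = x²/(C₀ − x) ⇒ C₀ = x + x²/Ka
C₀ = 2.63 × 10^-3 + (2.63 × 10^-3)²/(1.70 × 10^-4) = 4.33 × 10^-2 M

C₀ = 4.3 × 10^-2 M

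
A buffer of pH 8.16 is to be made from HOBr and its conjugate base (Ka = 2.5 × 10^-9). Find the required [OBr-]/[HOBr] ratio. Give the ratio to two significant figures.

ratio = 0.36

pKa = -log(2.5 × 10^-9) = 8.602
pH = pKa + log(r) ⇒ log(r) = 8.16 − 8.602 = -0.442
r = [OBr-]/[HOBr] = 10^(-0.442) = 0.361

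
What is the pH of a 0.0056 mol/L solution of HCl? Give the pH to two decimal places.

HCl is a strong acid and dissociates completely, so [H+] = 0.0056 M.
pH = -log(0.0056) = 2.25

pH = 2.25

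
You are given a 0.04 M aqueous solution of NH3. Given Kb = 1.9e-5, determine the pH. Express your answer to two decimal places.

NH3 + H2O ⇌ NH4+ + OH-
Kb = [OH-]²/(0.04 − [OH-]) = 1.9 × 10^-5
Assume [OH-] ≪ 0.04: [OH-] ≈ √(1.9 × 10^-5 × 0.04) = 8.72 × 10^-4 M
pOH = −log(8.72 × 10^-4) = 3.06; pH = 14.00 − 3.06 = 10.94

pH = 10.94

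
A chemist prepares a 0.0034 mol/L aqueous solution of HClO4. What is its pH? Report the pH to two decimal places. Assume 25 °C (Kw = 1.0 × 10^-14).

pH = 2.47

HClO4 is a strong acid and dissociates completely, so [H+] = 0.0034 M.
pH = -log(0.0034) = 2.47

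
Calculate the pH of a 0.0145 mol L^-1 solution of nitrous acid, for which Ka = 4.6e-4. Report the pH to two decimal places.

pH = 2.63

HNO2 ⇌ NO2- + H+
From the ICE table, Ka = [H+]²/(0.0145 − [H+]) = 4.6 × 10^-4.
[H+] is not negligible relative to C₀; solve [H+]² + 0.00046·[H+] − 6.67e-06 = 0.
[H+] = (−Ka + √(Ka² + 4·Ka·C₀))/2 = 2.36 × 10^-3 M
pH = −log[H+] = −log(2.36 × 10^-3) = 2.63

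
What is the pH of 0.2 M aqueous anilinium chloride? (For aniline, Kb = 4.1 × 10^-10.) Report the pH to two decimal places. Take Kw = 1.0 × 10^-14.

pH = 2.66

C6H5NH3+ is the conjugate acid of the weak base C6H5NH2.
Ka = Kw/Kb = 1.0×10^-14 / 4.1 × 10^-10 = 2.44 × 10^-5
Ka = [H+]²/(0.2 − [H+]) = 2.44 × 10^-5
Since Ka ≪ C₀, [H+] ≈ √(Ka·C₀) = 2.21 × 10^-3 M.
pH = −log(2.21 × 10^-3) = 2.66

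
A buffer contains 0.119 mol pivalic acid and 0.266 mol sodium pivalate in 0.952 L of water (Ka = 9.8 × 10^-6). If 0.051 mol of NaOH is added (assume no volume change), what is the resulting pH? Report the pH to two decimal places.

OH- converts (CH3)3CCOOH to (CH3)3CCOO-: (CH3)3CCOOH → 0.068 mol, (CH3)3CCOO- → 0.317 mol.
pKa = −log(9.8 × 10^-6) = 5.009
pH = pKa + log(n_(CH3)3CCOO-/n_(CH3)3CCOOH) = 5.009 + log(0.317/0.068) = 5.009 + (+0.669)

pH = 5.68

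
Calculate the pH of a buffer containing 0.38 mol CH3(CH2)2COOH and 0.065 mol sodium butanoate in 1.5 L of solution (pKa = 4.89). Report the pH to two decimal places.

pH = 4.12

Using pH = pKa + log([base]/[acid]) with [base]/[acid] = 0.065/0.38:
pH = 4.89 + (-0.767) = 4.12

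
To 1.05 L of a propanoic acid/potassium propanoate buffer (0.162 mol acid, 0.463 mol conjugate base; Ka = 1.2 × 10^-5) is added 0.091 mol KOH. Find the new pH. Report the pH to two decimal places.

pH = 5.81

After neutralization: n(CH3CH2COOH) = 0.071 mol, n(CH3CH2COO-) = 0.554 mol.
pKa = −log(1.2 × 10^-5) = 4.921
pH = pKa + log([A⁻]/[HA]) = 4.921 + log(0.554/0.071) = 4.921 +0.892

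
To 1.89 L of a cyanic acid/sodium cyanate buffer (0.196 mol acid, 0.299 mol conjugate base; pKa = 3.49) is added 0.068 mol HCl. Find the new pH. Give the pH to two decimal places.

After neutralization: n(HOCN) = 0.264 mol, n(OCN-) = 0.231 mol.
pH = pKa + log(n_OCN-/n_HOCN) = 3.49 + log(0.231/0.264) = 3.49 + (-0.058)

pH = 3.43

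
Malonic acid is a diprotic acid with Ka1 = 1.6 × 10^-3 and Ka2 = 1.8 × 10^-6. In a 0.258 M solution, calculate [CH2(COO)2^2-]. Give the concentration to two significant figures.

1.8 × 10^-6 M

First ionization gives [H+] ≈ [CH2(COOH)COO-] = 1.95 × 10^-2 M.
Second step: Ka2 = [H+][CH2(COO)2^2-]/[CH2(COOH)COO-] ≈ [CH2(COO)2^2-] (since [H+] ≈ [CH2(COOH)COO-]).
So [CH2(COO)2^2-] ≈ Ka2.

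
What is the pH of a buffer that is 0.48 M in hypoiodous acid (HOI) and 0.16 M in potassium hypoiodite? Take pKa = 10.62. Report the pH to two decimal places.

Henderson–Hasselbalch: pH = pKa + log([OI-]/[HOI]) = 10.62 + log(0.16/0.48)
pH = 10.62 + (-0.477) = 10.14

pH = 10.14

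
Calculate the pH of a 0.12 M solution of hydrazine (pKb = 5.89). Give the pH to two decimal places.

N2H4 + H2O ⇌ N2H5+ + OH-
Kb = 10^(−5.89) = 1.29 × 10^-6
Kb = [OH-]²/(0.12 − [OH-]) = 1.29 × 10^-6
Neglecting [OH-] in the denominator: [OH-] = √(1.29 × 10^-6 × 0.12) = 3.93 × 10^-4 M
pOH = 3.41, so pH = 14.00 − pOH = 10.59

pH = 10.59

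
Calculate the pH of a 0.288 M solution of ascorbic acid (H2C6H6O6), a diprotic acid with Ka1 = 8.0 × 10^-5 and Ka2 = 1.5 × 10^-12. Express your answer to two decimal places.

pH = 2.32

Since Ka1 ≫ Ka2, the first ionization dominates [H+].
Ka1 = x²/(0.288 − x) = 8.0 × 10^-5
x ≈ √(8.0 × 10^-5 × 0.288) = 4.80 × 10^-3 M
pH = −log(4.80 × 10^-3) = 2.32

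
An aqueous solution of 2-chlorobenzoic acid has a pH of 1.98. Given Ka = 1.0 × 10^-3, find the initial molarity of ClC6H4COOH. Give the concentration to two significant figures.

[H+] = 10^(-1.98) = 1.05 × 10^-2 M = x
Ka = x²/(C₀ − x) ⇒ C₀ = x + x²/Ka
C₀ = 1.05 × 10^-2 + (1.05 × 10^-2)²/(1.0 × 10^-3) = 1.21 × 10^-1 M

C₀ = 1.2 × 10^-1 M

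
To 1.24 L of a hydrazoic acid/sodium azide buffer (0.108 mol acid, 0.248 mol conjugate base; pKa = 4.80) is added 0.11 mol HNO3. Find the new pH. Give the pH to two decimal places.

After neutralization: n(HN3) = 0.218 mol, n(N3-) = 0.138 mol.
pH = pKa + log([A⁻]/[HA]) = 4.80 + log(0.138/0.218) = 4.80 -0.199

pH = 4.60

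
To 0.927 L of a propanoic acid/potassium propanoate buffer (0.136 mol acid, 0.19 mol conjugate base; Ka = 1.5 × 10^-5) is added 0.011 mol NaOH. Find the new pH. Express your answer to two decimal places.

OH- converts CH3CH2COOH to CH3CH2COO-: CH3CH2COOH → 0.125 mol, CH3CH2COO- → 0.201 mol.
pKa = −log(1.5 × 10^-5) = 4.824
Henderson–Hasselbalch with mole ratio 0.201/0.125: pH = 4.824 + (+0.206)

pH = 5.03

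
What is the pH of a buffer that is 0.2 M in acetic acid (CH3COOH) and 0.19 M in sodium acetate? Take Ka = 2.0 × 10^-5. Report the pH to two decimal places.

pH = 4.68

pKa = −log(2.0 × 10^-5) = 4.699
Using pH = pKa + log([base]/[acid]) with [base]/[acid] = 0.19/0.2:
pH = 4.699 + (-0.022) = 4.68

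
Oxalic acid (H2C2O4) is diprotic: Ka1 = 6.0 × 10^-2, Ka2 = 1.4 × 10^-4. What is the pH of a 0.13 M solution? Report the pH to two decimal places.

Ka1 ≫ Ka2, so treat the first dissociation as the only significant source of H+.
Ka1 = x²/(0.13 − x) = 6.0 × 10^-2
Solving the quadratic: x = (−Ka1 + √(Ka1² + 4·Ka1·C₀))/2 = 6.33 × 10^-2 M
pH = −log(6.33 × 10^-2) = 1.20

pH = 1.20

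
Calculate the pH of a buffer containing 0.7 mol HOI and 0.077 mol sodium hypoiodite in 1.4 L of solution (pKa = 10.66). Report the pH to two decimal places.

Henderson–Hasselbalch: pH = pKa + log([OI-]/[HOI]) = 10.66 + log(0.077/0.7)
pH = 10.66 + (-0.959) = 9.70

pH = 9.70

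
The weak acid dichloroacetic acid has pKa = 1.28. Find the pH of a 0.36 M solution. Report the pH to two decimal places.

pH = 0.94

Cl2CHCOOH ⇌ Cl2CHCOO- + H+
Ka = 10^(−1.28) = 5.25 × 10^-2
Ka = [H+]²/(0.36 − [H+]) = 5.25 × 10^-2
Here C₀/Ka ≈ 6.86, so the small-[H+] approximation fails. Use the quadratic:
[H+] = (−Ka + √(Ka² + 4·Ka·C₀))/2 = 1.14 × 10^-1 M
pH = −log[H+] = −log(1.14 × 10^-1) = 0.94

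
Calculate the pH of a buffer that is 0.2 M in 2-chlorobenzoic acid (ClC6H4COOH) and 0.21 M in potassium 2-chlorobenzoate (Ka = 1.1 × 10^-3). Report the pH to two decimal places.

pKa = −log(1.1 × 10^-3) = 2.959
Using pH = pKa + log([base]/[acid]) with [base]/[acid] = 0.21/0.2:
pH = 2.959 + (+0.021) = 2.98

pH = 2.98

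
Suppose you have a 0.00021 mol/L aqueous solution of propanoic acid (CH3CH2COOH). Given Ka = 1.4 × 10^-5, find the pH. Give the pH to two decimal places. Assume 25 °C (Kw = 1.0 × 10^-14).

CH3CH2COOH ⇌ CH3CH2COO- + H+
Ka = [H+]²/(0.00021 − [H+]) = 1.4 × 10^-5
Here C₀/Ka ≈ 15, so the small-[H+] approximation fails. Use the quadratic:
[H+] = [−1.4e-05 + √(1.4e-05² + 1.18e-08)]/2 = 4.77 × 10^-5 M
pH = −log[H+] = −log(4.77 × 10^-5) = 4.32

pH = 4.32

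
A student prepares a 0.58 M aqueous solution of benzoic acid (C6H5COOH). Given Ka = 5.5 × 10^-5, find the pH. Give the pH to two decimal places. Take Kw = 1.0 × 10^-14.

C6H5COOH ⇌ C6H5COO- + H+
From the ICE table, Ka = [H+]²/(0.58 − [H+]) = 5.5 × 10^-5.
Since Ka ≪ C₀, [H+] ≈ √(Ka·C₀) = 5.65 × 10^-3 M.
Check: 0.97% ionized — well under 5%, approximation valid.
pH = −log(5.65 × 10^-3) = 2.25

pH = 2.25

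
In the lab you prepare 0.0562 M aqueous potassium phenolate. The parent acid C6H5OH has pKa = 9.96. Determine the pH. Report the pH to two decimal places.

pH = 11.35

C6H5O- is the conjugate base of the weak acid C6H5OH.
Ka = 10^(−9.96) = 1.10 × 10^-10
Kb = Kw/Ka = 1.0×10^-14 / 1.10 × 10^-10 = 9.09 × 10^-5
Kb = [OH-]²/(0.0562 − [OH-]) = 9.09 × 10^-5
Assume [OH-] ≪ 0.0562: [OH-] ≈ √(9.09 × 10^-5 × 0.0562) = 2.26 × 10^-3 M
([OH-]/C₀ = 4% < 5%, so the approximation holds.)
pOH = 2.65, so pH = 14.00 − pOH = 11.35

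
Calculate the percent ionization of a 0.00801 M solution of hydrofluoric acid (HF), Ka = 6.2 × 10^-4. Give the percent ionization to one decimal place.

24.2%

HF ⇌ F- + H+; let x = [H+] at equilibrium.
Solve x² + 0.00062x − 4.97e-06 = 0 → x = 1.94 × 10^-3 M
% ionization = x/C₀ × 100% = 1.94 × 10^-3/0.00801 × 100% = 24.2%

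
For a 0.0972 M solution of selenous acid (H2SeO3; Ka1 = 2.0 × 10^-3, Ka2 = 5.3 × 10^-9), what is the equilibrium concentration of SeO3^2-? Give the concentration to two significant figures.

5.3 × 10^-9 M

First ionization gives [H+] ≈ [HSeO3-] = 1.30 × 10^-2 M.
Second step: Ka2 = [H+][SeO3^2-]/[HSeO3-] ≈ [SeO3^2-] (since [H+] ≈ [HSeO3-]).
So [SeO3^2-] ≈ Ka2.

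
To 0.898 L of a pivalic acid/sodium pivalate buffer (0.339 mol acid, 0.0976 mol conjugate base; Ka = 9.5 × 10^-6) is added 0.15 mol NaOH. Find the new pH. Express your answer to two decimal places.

OH- converts (CH3)3CCOOH to (CH3)3CCOO-: (CH3)3CCOOH → 0.189 mol, (CH3)3CCOO- → 0.248 mol.
pKa = −log(9.5 × 10^-6) = 5.022
pH = pKa + log(n_(CH3)3CCOO-/n_(CH3)3CCOOH) = 5.022 + log(0.248/0.189) = 5.022 + (+0.118)

pH = 5.14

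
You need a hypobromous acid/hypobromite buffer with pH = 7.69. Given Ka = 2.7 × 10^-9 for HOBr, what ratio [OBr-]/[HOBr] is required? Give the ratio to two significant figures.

ratio = 0.13

pKa = -log(2.7 × 10^-9) = 8.569
pH = pKa + log(r) ⇒ log(r) = 7.69 − 8.569 = -0.879
r = [OBr-]/[HOBr] = 10^(-0.879) = 0.132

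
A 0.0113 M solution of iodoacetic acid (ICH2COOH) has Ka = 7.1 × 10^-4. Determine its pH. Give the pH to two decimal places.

pH = 2.60

ICH2COOH ⇌ ICH2COO- + H+
Ka = x²/(0.0113 − x) = 7.1 × 10^-4
x is not negligible relative to C₀; solve x² + 0.00071·x − 8.02e-06 = 0.
x = (−Ka + √(Ka² + 4·Ka·C₀))/2 = 2.50 × 10^-3 M
pH = −log[H+] = −log(2.50 × 10^-3) = 2.60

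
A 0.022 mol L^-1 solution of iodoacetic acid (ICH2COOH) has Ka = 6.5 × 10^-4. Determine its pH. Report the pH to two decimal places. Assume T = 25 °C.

ICH2COOH ⇌ ICH2COO- + H+
From the ICE table, Ka = [H+]²/(0.022 − [H+]) = 6.5 × 10^-4.
Here C₀/Ka ≈ 33.8, so the small-[H+] approximation fails. Use the quadratic:
[H+] = [−0.00065 + √(0.00065² + 5.72e-05)]/2 = 3.47 × 10^-3 M
pH = −log[H+] = −log(3.47 × 10^-3) = 2.46

pH = 2.46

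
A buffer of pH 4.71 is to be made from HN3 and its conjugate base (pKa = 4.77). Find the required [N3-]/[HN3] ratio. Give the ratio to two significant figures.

ratio = 0.87

pH = pKa + log(r) ⇒ log(r) = 4.71 − 4.77 = -0.06
r = [N3-]/[HN3] = 10^(-0.06) = 0.871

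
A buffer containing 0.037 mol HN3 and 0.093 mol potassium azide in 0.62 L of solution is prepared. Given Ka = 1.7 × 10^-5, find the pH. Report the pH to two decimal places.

pKa = −log(1.7 × 10^-5) = 4.770
Henderson–Hasselbalch: pH = pKa + log([N3-]/[HN3]) = 4.770 + log(0.093/0.037)
pH = 4.770 + (+0.400) = 5.17

pH = 5.17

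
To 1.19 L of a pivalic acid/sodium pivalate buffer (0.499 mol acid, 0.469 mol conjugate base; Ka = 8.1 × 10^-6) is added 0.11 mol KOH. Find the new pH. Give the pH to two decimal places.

OH- converts (CH3)3CCOOH to (CH3)3CCOO-: (CH3)3CCOOH → 0.389 mol, (CH3)3CCOO- → 0.579 mol.
pKa = −log(8.1 × 10^-6) = 5.092
pH = pKa + log(n_(CH3)3CCOO-/n_(CH3)3CCOOH) = 5.092 + log(0.579/0.389) = 5.092 + (+0.173)

pH = 5.26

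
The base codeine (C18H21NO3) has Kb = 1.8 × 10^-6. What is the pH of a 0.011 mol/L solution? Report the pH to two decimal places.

C18H21NO3 + H2O ⇌ C18H22NO3+ + OH-
From the ICE table, Kb = [OH-]²/(0.011 − [OH-]) = 1.8 × 10^-6.
Neglecting [OH-] in the denominator: [OH-] = √(1.8 × 10^-6 × 0.011) = 1.41 × 10^-4 M
([OH-]/C₀ = 1.3% < 5%, so the approximation holds.)
pOH = 3.85, so pH = 14.00 − pOH = 10.15

pH = 10.15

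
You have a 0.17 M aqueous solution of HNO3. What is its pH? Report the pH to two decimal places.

pH = 0.77

HNO3 is a strong acid and dissociates completely, so [H+] = 0.17 M.
pH = -log(0.17) = 0.77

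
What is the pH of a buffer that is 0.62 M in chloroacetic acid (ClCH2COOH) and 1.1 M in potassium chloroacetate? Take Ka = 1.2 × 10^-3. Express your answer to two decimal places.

pH = 3.17

pKa = −log(1.2 × 10^-3) = 2.921
pH = pKa + log([A⁻]/[HA]) = 2.921 + log(1.1/0.62)
pH = 2.921 + (+0.249) = 3.17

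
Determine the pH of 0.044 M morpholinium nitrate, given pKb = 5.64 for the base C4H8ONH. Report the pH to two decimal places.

C4H8ONH2+ is the conjugate acid of the weak base C4H8ONH.
Kb = 10^(−5.64) = 2.29 × 10^-6
Ka = Kw/Kb = 1.0×10^-14 / 2.29 × 10^-6 = 4.37 × 10^-9
Ka = x²/(0.044 − x) = 4.37 × 10^-9
Neglecting x in the denominator: x = √(4.37 × 10^-9 × 0.044) = 1.39 × 10^-5 M
pH = −log[H+] = −log(1.39 × 10^-5) = 4.86

pH = 4.86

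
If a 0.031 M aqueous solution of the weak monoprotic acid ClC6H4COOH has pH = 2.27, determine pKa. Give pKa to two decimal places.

pKa = 2.95

[H+] = 10^(-2.27) = 5.37 × 10^-3 M
At equilibrium [HA] = 0.031 − 5.37 × 10^-3 = 2.56 × 10^-2 M
Ka = [H+][A-]/[HA] = (5.37 × 10^-3)² / 2.56 × 10^-2 = 1.13 × 10^-3
pKa = -log(1.13 × 10^-3) = 2.95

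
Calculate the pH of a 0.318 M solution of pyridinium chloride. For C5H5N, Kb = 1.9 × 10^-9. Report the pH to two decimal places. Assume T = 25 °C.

C5H5NH+ is the conjugate acid of the weak base C5H5N.
Ka = Kw/Kb = 1.0×10^-14 / 1.9 × 10^-9 = 5.26 × 10^-6
Ka = [H+]²/(0.318 − [H+]) = 5.26 × 10^-6
Since Ka ≪ C₀, [H+] ≈ √(Ka·C₀) = 1.29 × 10^-3 M.
pH = −log[H+] = −log(1.29 × 10^-3) = 2.89

pH = 2.89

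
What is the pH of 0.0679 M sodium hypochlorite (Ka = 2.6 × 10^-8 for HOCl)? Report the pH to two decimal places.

OCl- is the conjugate base of the weak acid HOCl.
Kb = Kw/Ka = 1.0×10^-14 / 2.6 × 10^-8 = 3.85 × 10^-7
Kb = x²/(0.0679 − x) = 3.85 × 10^-7
Since Kb ≪ C₀, x ≈ √(Kb·C₀) = 1.62 × 10^-4 M.
Check: 0.24% ionized — well under 5%, approximation valid.
pOH = 3.79, so pH = 14.00 − pOH = 10.21

pH = 10.21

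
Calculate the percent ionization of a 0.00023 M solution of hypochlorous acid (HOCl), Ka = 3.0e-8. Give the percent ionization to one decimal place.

1.1%

HOCl ⇌ OCl- + H+; let x = [H+] at equilibrium.
x ≈ √(Ka·C₀) = √(3.0 × 10^-8 × 0.00023) = 2.63 × 10^-6 M
Fraction ionized = 2.63 × 10^-6 / 0.00023 = 0.0114 → 1.1%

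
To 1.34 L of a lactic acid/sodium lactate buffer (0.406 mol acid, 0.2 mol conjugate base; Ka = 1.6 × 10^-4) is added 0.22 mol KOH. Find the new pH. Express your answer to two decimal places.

OH- converts CH3CH(OH)COOH to CH3CH(OH)COO-: CH3CH(OH)COOH → 0.186 mol, CH3CH(OH)COO- → 0.42 mol.
pKa = −log(1.6 × 10^-4) = 3.796
pH = pKa + log(n_CH3CH(OH)COO-/n_CH3CH(OH)COOH) = 3.796 + log(0.42/0.186) = 3.796 + (+0.354)

pH = 4.15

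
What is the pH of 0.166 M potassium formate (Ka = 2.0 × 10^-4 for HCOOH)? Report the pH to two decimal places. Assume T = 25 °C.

HCOO- is the conjugate base of the weak acid HCOOH.
Kb = Kw/Ka = 1.0×10^-14 / 2.0 × 10^-4 = 5.00 × 10^-11
From the ICE table, Kb = [OH-]²/(0.166 − [OH-]) = 5.00 × 10^-11.
Since Kb ≪ C₀, [OH-] ≈ √(Kb·C₀) = 2.88 × 10^-6 M.
pOH = 5.54, so pH = 14.00 − pOH = 8.46

pH = 8.46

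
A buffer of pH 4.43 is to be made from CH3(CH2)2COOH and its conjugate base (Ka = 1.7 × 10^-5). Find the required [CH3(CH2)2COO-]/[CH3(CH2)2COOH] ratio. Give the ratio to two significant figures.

ratio = 0.46

pKa = -log(1.7 × 10^-5) = 4.770
pH = pKa + log(r) ⇒ log(r) = 4.43 − 4.770 = -0.340
r = [CH3(CH2)2COO-]/[CH3(CH2)2COOH] = 10^(-0.340) = 0.457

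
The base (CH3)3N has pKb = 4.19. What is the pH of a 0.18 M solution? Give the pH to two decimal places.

(CH3)3N + H2O ⇌ (CH3)3NH+ + OH-
Kb = 10^(−4.19) = 6.46 × 10^-5
From the ICE table, Kb = x²/(0.18 − x) = 6.46 × 10^-5.
Neglecting x in the denominator: x = √(6.46 × 10^-5 × 0.18) = 3.41 × 10^-3 M
pOH = −log(3.41 × 10^-3) = 2.47; pH = 14.00 − 2.47 = 11.53

pH = 11.53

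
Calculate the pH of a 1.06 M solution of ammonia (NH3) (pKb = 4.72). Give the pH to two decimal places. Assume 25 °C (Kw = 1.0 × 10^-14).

pH = 11.65

NH3 + H2O ⇌ NH4+ + OH-
Kb = 10^(−4.72) = 1.91 × 10^-5
From the ICE table, Kb = x²/(1.06 − x) = 1.91 × 10^-5.
Neglecting x in the denominator: x = √(1.91 × 10^-5 × 1.06) = 4.50 × 10^-3 M
Check: 0.42% ionized — well under 5%, approximation valid.
pOH = −log(4.50 × 10^-3) = 2.35; pH = 14.00 − 2.35 = 11.65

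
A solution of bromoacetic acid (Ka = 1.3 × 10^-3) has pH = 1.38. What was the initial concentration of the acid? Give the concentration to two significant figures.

C₀ = 1.4 M

[H+] = 10^(-1.38) = 4.17 × 10^-2 M = x
Ka = x²/(C₀ − x) ⇒ C₀ = x + x²/Ka
C₀ = 4.17 × 10^-2 + (4.17 × 10^-2)²/(1.3 × 10^-3) = 1.38 M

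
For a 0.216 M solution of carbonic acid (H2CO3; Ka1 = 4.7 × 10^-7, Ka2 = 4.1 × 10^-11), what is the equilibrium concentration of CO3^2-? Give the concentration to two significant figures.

4.1 × 10^-11 M

First ionization gives [H+] ≈ [HCO3-] = 3.19 × 10^-4 M.
Second step: Ka2 = [H+][CO3^2-]/[HCO3-] ≈ [CO3^2-] (since [H+] ≈ [HCO3-]).
So [CO3^2-] ≈ Ka2.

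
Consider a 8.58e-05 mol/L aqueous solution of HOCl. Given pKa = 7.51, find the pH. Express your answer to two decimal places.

HOCl ⇌ OCl- + H+
Ka = 10^(−7.51) = 3.09 × 10^-8
Ka = [H+]²/(8.58e-05 − [H+]) = 3.09 × 10^-8
Assume [H+] ≪ 8.58e-05: [H+] ≈ √(3.09 × 10^-8 × 8.58e-05) = 1.63 × 10^-6 M
Check: 1.9% ionized — well under 5%, approximation valid.
pH = −log(1.63 × 10^-6) = 5.79

pH = 5.79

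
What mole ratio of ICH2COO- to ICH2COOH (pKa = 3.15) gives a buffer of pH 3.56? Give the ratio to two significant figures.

pH = pKa + log(r) ⇒ log(r) = 3.56 − 3.15 = +0.41
r = [ICH2COO-]/[ICH2COOH] = 10^(+0.41) = 2.57

ratio = 2.6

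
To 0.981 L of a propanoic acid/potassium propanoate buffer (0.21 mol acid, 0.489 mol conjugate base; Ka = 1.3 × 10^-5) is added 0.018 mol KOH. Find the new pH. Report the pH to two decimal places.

pH = 5.31

After neutralization: n(CH3CH2COOH) = 0.192 mol, n(CH3CH2COO-) = 0.507 mol.
pKa = −log(1.3 × 10^-5) = 4.886
Henderson–Hasselbalch with mole ratio 0.507/0.192: pH = 4.886 + (+0.422)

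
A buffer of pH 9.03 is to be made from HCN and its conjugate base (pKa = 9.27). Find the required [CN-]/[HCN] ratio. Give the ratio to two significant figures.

ratio = 0.58

pH = pKa + log(r) ⇒ log(r) = 9.03 − 9.27 = -0.24
r = [CN-]/[HCN] = 10^(-0.24) = 0.575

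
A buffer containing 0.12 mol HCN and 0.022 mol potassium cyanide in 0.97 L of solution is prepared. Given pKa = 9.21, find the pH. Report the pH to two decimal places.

pH = 8.47

Using pH = pKa + log([base]/[acid]) with [base]/[acid] = 0.022/0.12:
pH = 9.21 + (-0.737) = 8.47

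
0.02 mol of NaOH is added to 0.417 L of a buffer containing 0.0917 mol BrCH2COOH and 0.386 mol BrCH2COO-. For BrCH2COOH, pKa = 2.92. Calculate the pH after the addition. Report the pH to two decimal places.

OH- converts BrCH2COOH to BrCH2COO-: BrCH2COOH → 0.0717 mol, BrCH2COO- → 0.406 mol.
pH = pKa + log(n_BrCH2COO-/n_BrCH2COOH) = 2.92 + log(0.406/0.0717) = 2.92 + (+0.753)

pH = 3.67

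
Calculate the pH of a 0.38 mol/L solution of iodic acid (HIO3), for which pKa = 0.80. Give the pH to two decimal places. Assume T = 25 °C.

pH = 0.75

HIO3 ⇌ IO3- + H+
Ka = 10^(−0.80) = 1.58 × 10^-1
Ka = x²/(0.38 − x) = 1.58 × 10^-1
The 5% rule fails; solving x² + Ka·x − Ka·C₀ = 0 exactly:
x = (−Ka + √(Ka² + 4·Ka·C₀))/2 = 1.78 × 10^-1 M
pH = −log[H+] = −log(1.78 × 10^-1) = 0.75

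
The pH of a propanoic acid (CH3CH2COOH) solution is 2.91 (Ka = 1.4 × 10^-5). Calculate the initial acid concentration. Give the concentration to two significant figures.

[H+] = 10^(-2.91) = 1.23 × 10^-3 M = x
Ka = x²/(C₀ − x) ⇒ C₀ = x + x²/Ka
C₀ = 1.23 × 10^-3 + (1.23 × 10^-3)²/(1.4 × 10^-5) = 1.09 × 10^-1 M

C₀ = 1.1 × 10^-1 M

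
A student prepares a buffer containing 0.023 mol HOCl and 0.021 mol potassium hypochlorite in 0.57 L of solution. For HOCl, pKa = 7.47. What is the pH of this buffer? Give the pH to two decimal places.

Using pH = pKa + log([base]/[acid]) with [base]/[acid] = 0.021/0.023:
pH = 7.47 + (-0.040) = 7.43

pH = 7.43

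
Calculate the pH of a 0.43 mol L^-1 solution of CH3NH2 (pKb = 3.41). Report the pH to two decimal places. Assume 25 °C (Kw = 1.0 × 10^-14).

pH = 12.11

CH3NH2 + H2O ⇌ CH3NH3+ + OH-
Kb = 10^(−3.41) = 3.89 × 10^-4
From the ICE table, Kb = [OH-]²/(0.43 − [OH-]) = 3.89 × 10^-4.
Since Kb ≪ C₀, [OH-] ≈ √(Kb·C₀) = 1.29 × 10^-2 M.
pOH = −log(1.29 × 10^-2) = 1.89; pH = 14.00 − 1.89 = 12.11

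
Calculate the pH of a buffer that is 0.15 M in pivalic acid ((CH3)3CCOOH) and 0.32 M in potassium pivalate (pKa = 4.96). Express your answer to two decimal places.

Henderson–Hasselbalch: pH = pKa + log([(CH3)3CCOO-]/[(CH3)3CCOOH]) = 4.96 + log(0.32/0.15)
pH = 4.96 + (+0.329) = 5.29

pH = 5.29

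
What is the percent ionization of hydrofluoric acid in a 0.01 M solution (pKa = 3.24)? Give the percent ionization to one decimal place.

21.3%

HF ⇌ F- + H+; let x = [H+] at equilibrium.
Ka = 10^(−3.24) = 5.75 × 10^-4
Solve x² + 0.000575x − 5.75e-06 = 0 → x = 2.13 × 10^-3 M
% ionization = x/C₀ × 100% = 2.13 × 10^-3/0.01 × 100% = 21.3%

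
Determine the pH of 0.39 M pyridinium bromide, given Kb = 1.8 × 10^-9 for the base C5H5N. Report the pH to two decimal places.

C5H5NH+ is the conjugate acid of the weak base C5H5N.
Ka = Kw/Kb = 1.0×10^-14 / 1.8 × 10^-9 = 5.56 × 10^-6
From the ICE table, Ka = [H+]²/(0.39 − [H+]) = 5.56 × 10^-6.
Since Ka ≪ C₀, [H+] ≈ √(Ka·C₀) = 1.47 × 10^-3 M.
Check: 0.38% ionized — well under 5%, approximation valid.
pH = −log(1.47 × 10^-3) = 2.83

pH = 2.83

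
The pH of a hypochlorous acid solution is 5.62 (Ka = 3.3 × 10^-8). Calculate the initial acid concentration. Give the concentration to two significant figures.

C₀ = 1.8 × 10^-4 M

[H+] = 10^(-5.62) = 2.40 × 10^-6 M = x
Ka = x²/(C₀ − x) ⇒ C₀ = x + x²/Ka
C₀ = 2.40 × 10^-6 + (2.40 × 10^-6)²/(3.3 × 10^-8) = 1.77 × 10^-4 M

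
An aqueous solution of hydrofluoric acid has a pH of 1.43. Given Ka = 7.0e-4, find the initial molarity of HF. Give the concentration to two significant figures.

[H+] = 10^(-1.43) = 3.72 × 10^-2 M = x
Ka = x²/(C₀ − x) ⇒ C₀ = x + x²/Ka
C₀ = 3.72 × 10^-2 + (3.72 × 10^-2)²/(7.0 × 10^-4) = 2.01 M

C₀ = 2.0 M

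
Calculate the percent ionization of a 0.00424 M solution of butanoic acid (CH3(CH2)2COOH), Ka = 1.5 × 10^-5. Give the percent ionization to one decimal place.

CH3(CH2)2COOH ⇌ CH3(CH2)2COO- + H+; let x = [H+] at equilibrium.
Ka = x²/(C₀ − x); solving the quadratic gives x = 2.45 × 10^-4 M.
% ionization = x/C₀ × 100% = 2.45 × 10^-4/0.00424 × 100% = 5.8%

5.8%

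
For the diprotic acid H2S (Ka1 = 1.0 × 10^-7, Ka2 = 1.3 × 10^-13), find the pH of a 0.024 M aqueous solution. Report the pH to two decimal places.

Since Ka1 ≫ Ka2, the first ionization dominates [H+].
Ka1 = x²/(0.024 − x) = 1.0 × 10^-7
x ≈ √(1.0 × 10^-7 × 0.024) = 4.90 × 10^-5 M
pH = −log(4.90 × 10^-5) = 4.31

pH = 4.31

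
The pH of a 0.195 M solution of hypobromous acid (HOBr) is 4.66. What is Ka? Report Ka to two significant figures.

Ka = 2.5 × 10^-9

[H+] = 10^(-4.66) = 2.19 × 10^-5 M
At equilibrium [HA] = 0.195 − 2.19 × 10^-5 = 1.95 × 10^-1 M
Ka = [H+][A-]/[HA] = (2.19 × 10^-5)² / 1.95 × 10^-1 = 2.5 × 10^-9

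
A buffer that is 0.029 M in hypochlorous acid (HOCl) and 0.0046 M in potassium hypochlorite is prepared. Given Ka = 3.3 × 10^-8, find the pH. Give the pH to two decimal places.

pKa = −log(3.3 × 10^-8) = 7.481
Using pH = pKa + log([base]/[acid]) with [base]/[acid] = 0.0046/0.029:
pH = 7.481 + (-0.800) = 6.68

pH = 6.68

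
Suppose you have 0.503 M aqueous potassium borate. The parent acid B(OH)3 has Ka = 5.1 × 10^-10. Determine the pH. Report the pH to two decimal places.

pH = 11.50

B(OH)4- is the conjugate base of the weak acid B(OH)3.
Kb = Kw/Ka = 1.0×10^-14 / 5.1 × 10^-10 = 1.96 × 10^-5
From the ICE table, Kb = [OH-]²/(0.503 − [OH-]) = 1.96 × 10^-5.
Since Kb ≪ C₀, [OH-] ≈ √(Kb·C₀) = 3.14 × 10^-3 M.
pOH = 2.50, so pH = 14.00 − pOH = 11.50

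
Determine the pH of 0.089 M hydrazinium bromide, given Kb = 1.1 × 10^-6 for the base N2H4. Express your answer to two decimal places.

pH = 4.55

N2H5+ is the conjugate acid of the weak base N2H4.
Ka = Kw/Kb = 1.0×10^-14 / 1.1 × 10^-6 = 9.09 × 10^-9
From the ICE table, Ka = x²/(0.089 − x) = 9.09 × 10^-9.
Neglecting x in the denominator: x = √(9.09 × 10^-9 × 0.089) = 2.84 × 10^-5 M
pH = −log(2.84 × 10^-5) = 4.55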